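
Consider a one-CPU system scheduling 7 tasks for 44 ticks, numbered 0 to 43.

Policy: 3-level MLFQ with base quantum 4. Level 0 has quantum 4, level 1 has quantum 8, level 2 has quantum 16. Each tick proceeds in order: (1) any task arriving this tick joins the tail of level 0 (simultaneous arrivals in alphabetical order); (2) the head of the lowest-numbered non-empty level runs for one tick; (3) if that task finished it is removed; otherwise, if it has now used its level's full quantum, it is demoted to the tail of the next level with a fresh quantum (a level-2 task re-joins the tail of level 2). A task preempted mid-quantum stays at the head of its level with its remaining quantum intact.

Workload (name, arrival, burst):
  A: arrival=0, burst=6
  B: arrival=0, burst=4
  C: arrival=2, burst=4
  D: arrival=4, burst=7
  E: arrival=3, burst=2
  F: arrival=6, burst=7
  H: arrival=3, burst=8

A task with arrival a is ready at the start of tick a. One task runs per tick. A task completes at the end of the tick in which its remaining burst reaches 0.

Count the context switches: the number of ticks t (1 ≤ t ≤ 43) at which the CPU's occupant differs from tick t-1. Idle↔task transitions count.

t=0: L0/L1/L2 = AB/-/- → run A
t=1: L0/L1/L2 = AB/-/- → run A
t=2: L0/L1/L2 = ABC/-/- → run A
t=3: L0/L1/L2 = ABCEH/-/- → run A
t=4: L0/L1/L2 = BCEHD/A/- → run B
t=5: L0/L1/L2 = BCEHD/A/- → run B
t=6: L0/L1/L2 = BCEHDF/A/- → run B
t=7: L0/L1/L2 = BCEHDF/A/- → run B
t=8: L0/L1/L2 = CEHDF/A/- → run C
t=9: L0/L1/L2 = CEHDF/A/- → run C
t=10: L0/L1/L2 = CEHDF/A/- → run C
t=11: L0/L1/L2 = CEHDF/A/- → run C
t=12: L0/L1/L2 = EHDF/A/- → run E
t=13: L0/L1/L2 = EHDF/A/- → run E
t=14: L0/L1/L2 = HDF/A/- → run H
t=15: L0/L1/L2 = HDF/A/- → run H
t=16: L0/L1/L2 = HDF/A/- → run H
t=17: L0/L1/L2 = HDF/A/- → run H
t=18: L0/L1/L2 = DF/AH/- → run D
t=19: L0/L1/L2 = DF/AH/- → run D
t=20: L0/L1/L2 = DF/AH/- → run D
t=21: L0/L1/L2 = DF/AH/- → run D
t=22: L0/L1/L2 = F/AHD/- → run F
t=23: L0/L1/L2 = F/AHD/- → run F
t=24: L0/L1/L2 = F/AHD/- → run F
t=25: L0/L1/L2 = F/AHD/- → run F
t=26: L0/L1/L2 = -/AHDF/- → run A
t=27: L0/L1/L2 = -/AHDF/- → run A
t=28: L0/L1/L2 = -/HDF/- → run H
t=29: L0/L1/L2 = -/HDF/- → run H
t=30: L0/L1/L2 = -/HDF/- → run H
t=31: L0/L1/L2 = -/HDF/- → run H
t=32: L0/L1/L2 = -/DF/- → run D
t=33: L0/L1/L2 = -/DF/- → run D
t=34: L0/L1/L2 = -/DF/- → run D
t=35: L0/L1/L2 = -/F/- → run F
t=36: L0/L1/L2 = -/F/- → run F
t=37: L0/L1/L2 = -/F/- → run F
t=38: (idle)
t=39: (idle)
t=40: (idle)
t=41: (idle)
t=42: (idle)
t=43: (idle)

context switches = 11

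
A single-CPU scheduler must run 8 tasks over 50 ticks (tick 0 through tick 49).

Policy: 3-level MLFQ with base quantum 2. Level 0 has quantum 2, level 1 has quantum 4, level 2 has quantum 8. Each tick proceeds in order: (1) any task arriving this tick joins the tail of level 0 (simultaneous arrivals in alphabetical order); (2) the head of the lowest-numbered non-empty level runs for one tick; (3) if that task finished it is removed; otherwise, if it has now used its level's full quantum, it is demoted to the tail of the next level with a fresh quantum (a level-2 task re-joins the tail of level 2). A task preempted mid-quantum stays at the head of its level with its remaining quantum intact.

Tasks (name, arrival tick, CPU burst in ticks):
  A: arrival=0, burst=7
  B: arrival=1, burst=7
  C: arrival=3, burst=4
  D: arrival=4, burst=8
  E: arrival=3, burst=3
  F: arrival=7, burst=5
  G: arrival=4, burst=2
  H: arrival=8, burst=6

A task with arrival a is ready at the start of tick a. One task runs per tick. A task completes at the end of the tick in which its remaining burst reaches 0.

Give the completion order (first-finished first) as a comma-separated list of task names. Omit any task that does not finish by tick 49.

completion order = G, C, E, F, H, A, B, D

t=0: L0/L1/L2 = A/-/- → run A
t=1: L0/L1/L2 = AB/-/- → run A
t=2: L0/L1/L2 = B/A/- → run B
t=3: L0/L1/L2 = BCE/A/- → run B
t=4: L0/L1/L2 = CEDG/AB/- → run C
t=5: L0/L1/L2 = CEDG/AB/- → run C
t=6: L0/L1/L2 = EDG/ABC/- → run E
t=7: L0/L1/L2 = EDGF/ABC/- → run E
t=8: L0/L1/L2 = DGFH/ABCE/- → run D
t=9: L0/L1/L2 = DGFH/ABCE/- → run D
t=10: L0/L1/L2 = GFH/ABCED/- → run G
t=11: L0/L1/L2 = GFH/ABCED/- → run G
t=12: L0/L1/L2 = FH/ABCED/- → run F
t=13: L0/L1/L2 = FH/ABCED/- → run F
t=14: L0/L1/L2 = H/ABCEDF/- → run H
t=15: L0/L1/L2 = H/ABCEDF/- → run H
t=16: L0/L1/L2 = -/ABCEDFH/- → run A
t=17: L0/L1/L2 = -/ABCEDFH/- → run A
t=18: L0/L1/L2 = -/ABCEDFH/- → run A
t=19: L0/L1/L2 = -/ABCEDFH/- → run A
t=20: L0/L1/L2 = -/BCEDFH/A → run B
t=21: L0/L1/L2 = -/BCEDFH/A → run B
t=22: L0/L1/L2 = -/BCEDFH/A → run B
t=23: L0/L1/L2 = -/BCEDFH/A → run B
t=24: L0/L1/L2 = -/CEDFH/AB → run C
t=25: L0/L1/L2 = -/CEDFH/AB → run C
t=26: L0/L1/L2 = -/EDFH/AB → run E
t=27: L0/L1/L2 = -/DFH/AB → run D
t=28: L0/L1/L2 = -/DFH/AB → run D
t=29: L0/L1/L2 = -/DFH/AB → run D
t=30: L0/L1/L2 = -/DFH/AB → run D
t=31: L0/L1/L2 = -/FH/ABD → run F
t=32: L0/L1/L2 = -/FH/ABD → run F
t=33: L0/L1/L2 = -/FH/ABD → run F
t=34: L0/L1/L2 = -/H/ABD → run H
t=35: L0/L1/L2 = -/H/ABD → run H
t=36: L0/L1/L2 = -/H/ABD → run H
t=37: L0/L1/L2 = -/H/ABD → run H
t=38: L0/L1/L2 = -/-/ABD → run A
t=39: L0/L1/L2 = -/-/BD → run B
t=40: L0/L1/L2 = -/-/D → run D
t=41: L0/L1/L2 = -/-/D → run D
t=42: (idle)
t=43: (idle)
t=44: (idle)
t=45: (idle)
t=46: (idle)
t=47: (idle)
t=48: (idle)
t=49: (idle)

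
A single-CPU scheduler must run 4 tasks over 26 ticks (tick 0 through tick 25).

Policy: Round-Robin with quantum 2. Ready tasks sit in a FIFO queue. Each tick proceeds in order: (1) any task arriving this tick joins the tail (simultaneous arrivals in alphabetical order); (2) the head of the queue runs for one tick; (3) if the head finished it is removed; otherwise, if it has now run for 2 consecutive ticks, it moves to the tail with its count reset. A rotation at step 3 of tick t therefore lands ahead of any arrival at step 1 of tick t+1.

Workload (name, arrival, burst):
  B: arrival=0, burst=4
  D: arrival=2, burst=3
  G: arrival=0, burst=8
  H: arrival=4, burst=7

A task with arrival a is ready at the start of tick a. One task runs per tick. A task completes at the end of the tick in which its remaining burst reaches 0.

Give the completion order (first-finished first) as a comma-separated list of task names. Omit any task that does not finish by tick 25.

completion order = B, D, G, H

t=0: queue=[B,G] q_used=0 → run B
t=1: queue=[B,G] q_used=1 → run B
t=2: queue=[G,B,D] q_used=0 → run G
t=3: queue=[G,B,D] q_used=1 → run G
t=4: queue=[B,D,G,H] q_used=0 → run B
t=5: queue=[B,D,G,H] q_used=1 → run B
t=6: queue=[D,G,H] q_used=0 → run D
t=7: queue=[D,G,H] q_used=1 → run D
t=8: queue=[G,H,D] q_used=0 → run G
t=9: queue=[G,H,D] q_used=1 → run G
t=10: queue=[H,D,G] q_used=0 → run H
t=11: queue=[H,D,G] q_used=1 → run H
t=12: queue=[D,G,H] q_used=0 → run D
t=13: queue=[G,H] q_used=0 → run G
t=14: queue=[G,H] q_used=1 → run G
t=15: queue=[H,G] q_used=0 → run H
t=16: queue=[H,G] q_used=1 → run H
t=17: queue=[G,H] q_used=0 → run G
t=18: queue=[G,H] q_used=1 → run G
t=19: queue=[H] q_used=0 → run H
t=20: queue=[H] q_used=1 → run H
t=21: queue=[H] q_used=0 → run H
t=22: (idle)
t=23: (idle)
t=24: (idle)
t=25: (idle)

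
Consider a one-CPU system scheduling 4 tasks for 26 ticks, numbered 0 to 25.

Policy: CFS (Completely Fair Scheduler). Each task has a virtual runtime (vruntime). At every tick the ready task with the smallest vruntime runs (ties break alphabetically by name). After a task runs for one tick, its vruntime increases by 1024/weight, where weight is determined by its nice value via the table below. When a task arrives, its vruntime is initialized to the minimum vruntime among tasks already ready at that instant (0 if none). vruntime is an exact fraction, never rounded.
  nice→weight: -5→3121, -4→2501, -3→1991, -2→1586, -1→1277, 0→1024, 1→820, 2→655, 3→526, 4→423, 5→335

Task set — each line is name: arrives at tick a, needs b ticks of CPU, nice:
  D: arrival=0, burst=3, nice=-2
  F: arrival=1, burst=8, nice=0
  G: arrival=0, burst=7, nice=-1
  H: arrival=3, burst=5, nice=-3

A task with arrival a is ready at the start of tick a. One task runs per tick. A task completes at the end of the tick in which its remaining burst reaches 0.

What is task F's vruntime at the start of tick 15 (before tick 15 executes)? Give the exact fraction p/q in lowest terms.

t=0: vr[D=0 G=0] → run D
t=1: vr[D=512/793 F=0 G=0] → run F
t=2: vr[D=512/793 F=1 G=0] → run G
t=3: vr[D=512/793 F=1 G=1024/1277 H=512/793] → run D
t=4: vr[D=1024/793 F=1 G=1024/1277 H=512/793] → run H
t=5: vr[D=1024/793 F=1 G=1024/1277 H=1831424/1578863] → run G
t=6: vr[D=1024/793 F=1 G=2048/1277 H=1831424/1578863] → run F
t=7: vr[D=1024/793 F=2 G=2048/1277 H=1831424/1578863] → run H
t=8: vr[D=1024/793 F=2 G=2048/1277 H=2643456/1578863] → run D
t=9: vr[F=2 G=2048/1277 H=2643456/1578863] → run G
t=10: vr[F=2 G=3072/1277 H=2643456/1578863] → run H
t=11: vr[F=2 G=3072/1277 H=3455488/1578863] → run F
t=12: vr[F=3 G=3072/1277 H=3455488/1578863] → run H
t=13: vr[F=3 G=3072/1277 H=4267520/1578863] → run G
t=14: vr[F=3 G=4096/1277 H=4267520/1578863] → run H
t=15: vr[F=3 G=4096/1277] → run F
t=16: vr[F=4 G=4096/1277] → run G
t=17: vr[F=4 G=5120/1277] → run F
t=18: vr[F=5 G=5120/1277] → run G
t=19: vr[F=5 G=6144/1277] → run G
t=20: vr[F=5] → run F
t=21: vr[F=6] → run F
t=22: vr[F=7] → run F
t=23: (idle)
t=24: (idle)
t=25: (idle)

vruntime(F, start of tick 15) = 3/1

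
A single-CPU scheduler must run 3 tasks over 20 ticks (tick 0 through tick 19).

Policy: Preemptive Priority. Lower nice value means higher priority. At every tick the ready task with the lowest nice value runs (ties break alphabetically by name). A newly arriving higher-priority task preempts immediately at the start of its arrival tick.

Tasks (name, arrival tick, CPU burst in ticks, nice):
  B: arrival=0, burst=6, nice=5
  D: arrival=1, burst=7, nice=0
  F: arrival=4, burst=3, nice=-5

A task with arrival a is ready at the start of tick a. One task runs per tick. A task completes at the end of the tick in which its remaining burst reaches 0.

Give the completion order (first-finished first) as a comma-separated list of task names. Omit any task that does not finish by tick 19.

completion order = F, D, B

t=0: ready={B} → run B
t=1: ready={B,D} → run D
t=2: ready={B,D} → run D
t=3: ready={B,D} → run D
t=4: ready={B,D,F} → run F
t=5: ready={B,D,F} → run F
t=6: ready={B,D,F} → run F
t=7: ready={B,D} → run D
t=8: ready={B,D} → run D
t=9: ready={B,D} → run D
t=10: ready={B,D} → run D
t=11: ready={B} → run B
t=12: ready={B} → run B
t=13: ready={B} → run B
t=14: ready={B} → run B
t=15: ready={B} → run B
t=16: (idle)
t=17: (idle)
t=18: (idle)
t=19: (idle)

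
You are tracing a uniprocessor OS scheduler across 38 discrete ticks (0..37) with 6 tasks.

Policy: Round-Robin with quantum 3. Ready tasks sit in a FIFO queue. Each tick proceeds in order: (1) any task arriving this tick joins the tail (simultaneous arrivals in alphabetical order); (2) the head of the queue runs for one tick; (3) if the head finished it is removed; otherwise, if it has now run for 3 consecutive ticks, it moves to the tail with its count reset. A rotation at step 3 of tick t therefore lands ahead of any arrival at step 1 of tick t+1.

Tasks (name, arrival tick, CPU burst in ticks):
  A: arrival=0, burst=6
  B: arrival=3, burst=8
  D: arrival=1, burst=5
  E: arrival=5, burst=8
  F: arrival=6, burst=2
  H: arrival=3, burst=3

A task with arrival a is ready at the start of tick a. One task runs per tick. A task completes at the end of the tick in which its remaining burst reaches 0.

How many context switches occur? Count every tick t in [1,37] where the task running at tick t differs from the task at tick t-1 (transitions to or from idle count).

context switches = 12

t=0: queue=[A] q_used=0 → run A
t=1: queue=[A,D] q_used=1 → run A
t=2: queue=[A,D] q_used=2 → run A
t=3: queue=[D,A,B,H] q_used=0 → run D
t=4: queue=[D,A,B,H] q_used=1 → run D
t=5: queue=[D,A,B,H,E] q_used=2 → run D
t=6: queue=[A,B,H,E,D,F] q_used=0 → run A
t=7: queue=[A,B,H,E,D,F] q_used=1 → run A
t=8: queue=[A,B,H,E,D,F] q_used=2 → run A
t=9: queue=[B,H,E,D,F] q_used=0 → run B
t=10: queue=[B,H,E,D,F] q_used=1 → run B
t=11: queue=[B,H,E,D,F] q_used=2 → run B
t=12: queue=[H,E,D,F,B] q_used=0 → run H
t=13: queue=[H,E,D,F,B] q_used=1 → run H
t=14: queue=[H,E,D,F,B] q_used=2 → run H
t=15: queue=[E,D,F,B] q_used=0 → run E
t=16: queue=[E,D,F,B] q_used=1 → run E
t=17: queue=[E,D,F,B] q_used=2 → run E
t=18: queue=[D,F,B,E] q_used=0 → run D
t=19: queue=[D,F,B,E] q_used=1 → run D
t=20: queue=[F,B,E] q_used=0 → run F
t=21: queue=[F,B,E] q_used=1 → run F
t=22: queue=[B,E] q_used=0 → run B
t=23: queue=[B,E] q_used=1 → run B
t=24: queue=[B,E] q_used=2 → run B
t=25: queue=[E,B] q_used=0 → run E
t=26: queue=[E,B] q_used=1 → run E
t=27: queue=[E,B] q_used=2 → run E
t=28: queue=[B,E] q_used=0 → run B
t=29: queue=[B,E] q_used=1 → run B
t=30: queue=[E] q_used=0 → run E
t=31: queue=[E] q_used=1 → run E
t=32: (idle)
t=33: (idle)
t=34: (idle)
t=35: (idle)
t=36: (idle)
t=37: (idle)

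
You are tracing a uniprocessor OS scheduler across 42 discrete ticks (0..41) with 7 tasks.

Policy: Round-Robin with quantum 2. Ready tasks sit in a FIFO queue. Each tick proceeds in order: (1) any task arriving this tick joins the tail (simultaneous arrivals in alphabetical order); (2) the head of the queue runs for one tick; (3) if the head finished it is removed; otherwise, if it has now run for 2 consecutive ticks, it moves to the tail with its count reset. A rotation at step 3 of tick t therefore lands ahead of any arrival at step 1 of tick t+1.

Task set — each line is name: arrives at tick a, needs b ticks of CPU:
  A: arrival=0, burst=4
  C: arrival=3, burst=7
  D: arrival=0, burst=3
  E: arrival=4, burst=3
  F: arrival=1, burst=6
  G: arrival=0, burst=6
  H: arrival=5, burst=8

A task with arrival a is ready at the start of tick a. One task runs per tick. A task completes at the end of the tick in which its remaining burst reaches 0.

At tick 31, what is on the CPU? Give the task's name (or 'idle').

running at tick 31 = C

t=0: queue=[A,D,G] q_used=0 → run A
t=1: queue=[A,D,G,F] q_used=1 → run A
t=2: queue=[D,G,F,A] q_used=0 → run D
t=3: queue=[D,G,F,A,C] q_used=1 → run D
t=4: queue=[G,F,A,C,D,E] q_used=0 → run G
t=5: queue=[G,F,A,C,D,E,H] q_used=1 → run G
t=6: queue=[F,A,C,D,E,H,G] q_used=0 → run F
t=7: queue=[F,A,C,D,E,H,G] q_used=1 → run F
t=8: queue=[A,C,D,E,H,G,F] q_used=0 → run A
t=9: queue=[A,C,D,E,H,G,F] q_used=1 → run A
t=10: queue=[C,D,E,H,G,F] q_used=0 → run C
t=11: queue=[C,D,E,H,G,F] q_used=1 → run C
t=12: queue=[D,E,H,G,F,C] q_used=0 → run D
t=13: queue=[E,H,G,F,C] q_used=0 → run E
t=14: queue=[E,H,G,F,C] q_used=1 → run E
t=15: queue=[H,G,F,C,E] q_used=0 → run H
t=16: queue=[H,G,F,C,E] q_used=1 → run H
t=17: queue=[G,F,C,E,H] q_used=0 → run G
t=18: queue=[G,F,C,E,H] q_used=1 → run G
t=19: queue=[F,C,E,H,G] q_used=0 → run F
t=20: queue=[F,C,E,H,G] q_used=1 → run F
t=21: queue=[C,E,H,G,F] q_used=0 → run C
t=22: queue=[C,E,H,G,F] q_used=1 → run C
t=23: queue=[E,H,G,F,C] q_used=0 → run E
t=24: queue=[H,G,F,C] q_used=0 → run H
t=25: queue=[H,G,F,C] q_used=1 → run H
t=26: queue=[G,F,C,H] q_used=0 → run G
t=27: queue=[G,F,C,H] q_used=1 → run G
t=28: queue=[F,C,H] q_used=0 → run F
t=29: queue=[F,C,H] q_used=1 → run F
t=30: queue=[C,H] q_used=0 → run C
t=31: queue=[C,H] q_used=1 → run C
t=32: queue=[H,C] q_used=0 → run H
t=33: queue=[H,C] q_used=1 → run H
t=34: queue=[C,H] q_used=0 → run C
t=35: queue=[H] q_used=0 → run H
t=36: queue=[H] q_used=1 → run H
t=37: (idle)
t=38: (idle)
t=39: (idle)
t=40: (idle)
t=41: (idle)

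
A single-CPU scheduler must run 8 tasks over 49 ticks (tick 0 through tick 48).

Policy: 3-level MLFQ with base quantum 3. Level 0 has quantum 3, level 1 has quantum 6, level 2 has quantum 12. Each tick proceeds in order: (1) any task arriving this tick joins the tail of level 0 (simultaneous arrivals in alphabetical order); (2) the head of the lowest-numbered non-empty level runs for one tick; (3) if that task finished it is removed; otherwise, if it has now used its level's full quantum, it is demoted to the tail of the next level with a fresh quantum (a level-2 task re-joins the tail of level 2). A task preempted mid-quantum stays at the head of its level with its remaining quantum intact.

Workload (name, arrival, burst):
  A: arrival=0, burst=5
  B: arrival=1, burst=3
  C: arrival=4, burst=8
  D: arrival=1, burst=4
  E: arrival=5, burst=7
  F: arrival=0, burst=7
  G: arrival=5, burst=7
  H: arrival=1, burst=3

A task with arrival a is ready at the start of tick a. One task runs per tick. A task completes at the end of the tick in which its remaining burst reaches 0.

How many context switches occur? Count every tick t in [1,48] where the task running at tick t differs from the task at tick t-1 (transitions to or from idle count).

context switches = 14

t=0: L0/L1/L2 = AF/-/- → run A
t=1: L0/L1/L2 = AFBDH/-/- → run A
t=2: L0/L1/L2 = AFBDH/-/- → run A
t=3: L0/L1/L2 = FBDH/A/- → run F
t=4: L0/L1/L2 = FBDHC/A/- → run F
t=5: L0/L1/L2 = FBDHCEG/A/- → run F
t=6: L0/L1/L2 = BDHCEG/AF/- → run B
t=7: L0/L1/L2 = BDHCEG/AF/- → run B
t=8: L0/L1/L2 = BDHCEG/AF/- → run B
t=9: L0/L1/L2 = DHCEG/AF/- → run D
t=10: L0/L1/L2 = DHCEG/AF/- → run D
t=11: L0/L1/L2 = DHCEG/AF/- → run D
t=12: L0/L1/L2 = HCEG/AFD/- → run H
t=13: L0/L1/L2 = HCEG/AFD/- → run H
t=14: L0/L1/L2 = HCEG/AFD/- → run H
t=15: L0/L1/L2 = CEG/AFD/- → run C
t=16: L0/L1/L2 = CEG/AFD/- → run C
t=17: L0/L1/L2 = CEG/AFD/- → run C
t=18: L0/L1/L2 = EG/AFDC/- → run E
t=19: L0/L1/L2 = EG/AFDC/- → run E
t=20: L0/L1/L2 = EG/AFDC/- → run E
t=21: L0/L1/L2 = G/AFDCE/- → run G
t=22: L0/L1/L2 = G/AFDCE/- → run G
t=23: L0/L1/L2 = G/AFDCE/- → run G
t=24: L0/L1/L2 = -/AFDCEG/- → run A
t=25: L0/L1/L2 = -/AFDCEG/- → run A
t=26: L0/L1/L2 = -/FDCEG/- → run F
t=27: L0/L1/L2 = -/FDCEG/- → run F
t=28: L0/L1/L2 = -/FDCEG/- → run F
t=29: L0/L1/L2 = -/FDCEG/- → run F
t=30: L0/L1/L2 = -/DCEG/- → run D
t=31: L0/L1/L2 = -/CEG/- → run C
t=32: L0/L1/L2 = -/CEG/- → run C
t=33: L0/L1/L2 = -/CEG/- → run C
t=34: L0/L1/L2 = -/CEG/- → run C
t=35: L0/L1/L2 = -/CEG/- → run C
t=36: L0/L1/L2 = -/EG/- → run E
t=37: L0/L1/L2 = -/EG/- → run E
t=38: L0/L1/L2 = -/EG/- → run E
t=39: L0/L1/L2 = -/EG/- → run E
t=40: L0/L1/L2 = -/G/- → run G
t=41: L0/L1/L2 = -/G/- → run G
t=42: L0/L1/L2 = -/G/- → run G
t=43: L0/L1/L2 = -/G/- → run G
t=44: (idle)
t=45: (idle)
t=46: (idle)
t=47: (idle)
t=48: (idle)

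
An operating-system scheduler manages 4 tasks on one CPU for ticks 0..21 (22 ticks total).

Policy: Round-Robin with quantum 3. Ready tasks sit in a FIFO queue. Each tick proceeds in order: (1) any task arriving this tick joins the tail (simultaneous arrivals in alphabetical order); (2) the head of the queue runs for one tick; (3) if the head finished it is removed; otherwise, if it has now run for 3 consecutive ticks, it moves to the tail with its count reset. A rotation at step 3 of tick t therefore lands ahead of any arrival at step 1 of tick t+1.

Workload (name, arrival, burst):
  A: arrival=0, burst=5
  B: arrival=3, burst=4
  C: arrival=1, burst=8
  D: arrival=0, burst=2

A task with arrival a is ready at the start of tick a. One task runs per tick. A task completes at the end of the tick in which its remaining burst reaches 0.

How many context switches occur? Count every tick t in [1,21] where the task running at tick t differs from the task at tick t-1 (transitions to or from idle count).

t=0: queue=[A,D] q_used=0 → run A
t=1: queue=[A,D,C] q_used=1 → run A
t=2: queue=[A,D,C] q_used=2 → run A
t=3: queue=[D,C,A,B] q_used=0 → run D
t=4: queue=[D,C,A,B] q_used=1 → run D
t=5: queue=[C,A,B] q_used=0 → run C
t=6: queue=[C,A,B] q_used=1 → run C
t=7: queue=[C,A,B] q_used=2 → run C
t=8: queue=[A,B,C] q_used=0 → run A
t=9: queue=[A,B,C] q_used=1 → run A
t=10: queue=[B,C] q_used=0 → run B
t=11: queue=[B,C] q_used=1 → run B
t=12: queue=[B,C] q_used=2 → run B
t=13: queue=[C,B] q_used=0 → run C
t=14: queue=[C,B] q_used=1 → run C
t=15: queue=[C,B] q_used=2 → run C
t=16: queue=[B,C] q_used=0 → run B
t=17: queue=[C] q_used=0 → run C
t=18: queue=[C] q_used=1 → run C
t=19: (idle)
t=20: (idle)
t=21: (idle)

context switches = 8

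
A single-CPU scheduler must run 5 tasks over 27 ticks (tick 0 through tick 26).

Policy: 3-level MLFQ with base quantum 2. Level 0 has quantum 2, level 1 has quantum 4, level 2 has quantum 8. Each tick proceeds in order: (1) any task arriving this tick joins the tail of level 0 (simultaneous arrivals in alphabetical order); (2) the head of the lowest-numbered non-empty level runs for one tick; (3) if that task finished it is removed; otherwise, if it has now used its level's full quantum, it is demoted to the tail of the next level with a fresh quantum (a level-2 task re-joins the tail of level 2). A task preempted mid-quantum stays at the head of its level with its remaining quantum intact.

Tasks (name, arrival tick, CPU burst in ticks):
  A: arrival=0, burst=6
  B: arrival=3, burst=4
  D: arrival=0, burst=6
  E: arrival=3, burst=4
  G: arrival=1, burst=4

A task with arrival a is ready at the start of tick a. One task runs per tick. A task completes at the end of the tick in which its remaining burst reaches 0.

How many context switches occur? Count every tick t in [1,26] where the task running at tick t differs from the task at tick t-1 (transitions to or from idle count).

context switches = 10

t=0: L0/L1/L2 = AD/-/- → run A
t=1: L0/L1/L2 = ADG/-/- → run A
t=2: L0/L1/L2 = DG/A/- → run D
t=3: L0/L1/L2 = DGBE/A/- → run D
t=4: L0/L1/L2 = GBE/AD/- → run G
t=5: L0/L1/L2 = GBE/AD/- → run G
t=6: L0/L1/L2 = BE/ADG/- → run B
t=7: L0/L1/L2 = BE/ADG/- → run B
t=8: L0/L1/L2 = E/ADGB/- → run E
t=9: L0/L1/L2 = E/ADGB/- → run E
t=10: L0/L1/L2 = -/ADGBE/- → run A
t=11: L0/L1/L2 = -/ADGBE/- → run A
t=12: L0/L1/L2 = -/ADGBE/- → run A
t=13: L0/L1/L2 = -/ADGBE/- → run A
t=14: L0/L1/L2 = -/DGBE/- → run D
t=15: L0/L1/L2 = -/DGBE/- → run D
t=16: L0/L1/L2 = -/DGBE/- → run D
t=17: L0/L1/L2 = -/DGBE/- → run D
t=18: L0/L1/L2 = -/GBE/- → run G
t=19: L0/L1/L2 = -/GBE/- → run G
t=20: L0/L1/L2 = -/BE/- → run B
t=21: L0/L1/L2 = -/BE/- → run B
t=22: L0/L1/L2 = -/E/- → run E
t=23: L0/L1/L2 = -/E/- → run E
t=24: (idle)
t=25: (idle)
t=26: (idle)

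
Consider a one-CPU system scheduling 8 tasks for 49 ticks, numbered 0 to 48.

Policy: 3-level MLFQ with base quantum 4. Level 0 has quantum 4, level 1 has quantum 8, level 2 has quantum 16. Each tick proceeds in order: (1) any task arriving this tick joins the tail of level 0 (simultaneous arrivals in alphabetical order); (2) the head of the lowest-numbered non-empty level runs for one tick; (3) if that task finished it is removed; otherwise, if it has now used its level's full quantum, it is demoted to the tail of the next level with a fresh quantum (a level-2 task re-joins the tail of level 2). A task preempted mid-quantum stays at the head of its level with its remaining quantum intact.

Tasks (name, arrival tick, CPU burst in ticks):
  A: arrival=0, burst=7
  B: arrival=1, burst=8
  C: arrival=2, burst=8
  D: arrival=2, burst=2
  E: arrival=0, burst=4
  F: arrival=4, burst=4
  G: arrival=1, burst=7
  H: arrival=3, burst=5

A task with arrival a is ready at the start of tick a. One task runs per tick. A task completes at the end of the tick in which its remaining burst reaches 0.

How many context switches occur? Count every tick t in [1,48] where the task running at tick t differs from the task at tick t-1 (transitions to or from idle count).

context switches = 13

t=0: L0/L1/L2 = AE/-/- → run A
t=1: L0/L1/L2 = AEBG/-/- → run A
t=2: L0/L1/L2 = AEBGCD/-/- → run A
t=3: L0/L1/L2 = AEBGCDH/-/- → run A
t=4: L0/L1/L2 = EBGCDHF/A/- → run E
t=5: L0/L1/L2 = EBGCDHF/A/- → run E
t=6: L0/L1/L2 = EBGCDHF/A/- → run E
t=7: L0/L1/L2 = EBGCDHF/A/- → run E
t=8: L0/L1/L2 = BGCDHF/A/- → run B
t=9: L0/L1/L2 = BGCDHF/A/- → run B
t=10: L0/L1/L2 = BGCDHF/A/- → run B
t=11: L0/L1/L2 = BGCDHF/A/- → run B
t=12: L0/L1/L2 = GCDHF/AB/- → run G
t=13: L0/L1/L2 = GCDHF/AB/- → run G
t=14: L0/L1/L2 = GCDHF/AB/- → run G
t=15: L0/L1/L2 = GCDHF/AB/- → run G
t=16: L0/L1/L2 = CDHF/ABG/- → run C
t=17: L0/L1/L2 = CDHF/ABG/- → run C
t=18: L0/L1/L2 = CDHF/ABG/- → run C
t=19: L0/L1/L2 = CDHF/ABG/- → run C
t=20: L0/L1/L2 = DHF/ABGC/- → run D
t=21: L0/L1/L2 = DHF/ABGC/- → run D
t=22: L0/L1/L2 = HF/ABGC/- → run H
t=23: L0/L1/L2 = HF/ABGC/- → run H
t=24: L0/L1/L2 = HF/ABGC/- → run H
t=25: L0/L1/L2 = HF/ABGC/- → run H
t=26: L0/L1/L2 = F/ABGCH/- → run F
t=27: L0/L1/L2 = F/ABGCH/- → run F
t=28: L0/L1/L2 = F/ABGCH/- → run F
t=29: L0/L1/L2 = F/ABGCH/- → run F
t=30: L0/L1/L2 = -/ABGCH/- → run A
t=31: L0/L1/L2 = -/ABGCH/- → run A
t=32: L0/L1/L2 = -/ABGCH/- → run A
t=33: L0/L1/L2 = -/BGCH/- → run B
t=34: L0/L1/L2 = -/BGCH/- → run B
t=35: L0/L1/L2 = -/BGCH/- → run B
t=36: L0/L1/L2 = -/BGCH/- → run B
t=37: L0/L1/L2 = -/GCH/- → run G
t=38: L0/L1/L2 = -/GCH/- → run G
t=39: L0/L1/L2 = -/GCH/- → run G
t=40: L0/L1/L2 = -/CH/- → run C
t=41: L0/L1/L2 = -/CH/- → run C
t=42: L0/L1/L2 = -/CH/- → run C
t=43: L0/L1/L2 = -/CH/- → run C
t=44: L0/L1/L2 = -/H/- → run H
t=45: (idle)
t=46: (idle)
t=47: (idle)
t=48: (idle)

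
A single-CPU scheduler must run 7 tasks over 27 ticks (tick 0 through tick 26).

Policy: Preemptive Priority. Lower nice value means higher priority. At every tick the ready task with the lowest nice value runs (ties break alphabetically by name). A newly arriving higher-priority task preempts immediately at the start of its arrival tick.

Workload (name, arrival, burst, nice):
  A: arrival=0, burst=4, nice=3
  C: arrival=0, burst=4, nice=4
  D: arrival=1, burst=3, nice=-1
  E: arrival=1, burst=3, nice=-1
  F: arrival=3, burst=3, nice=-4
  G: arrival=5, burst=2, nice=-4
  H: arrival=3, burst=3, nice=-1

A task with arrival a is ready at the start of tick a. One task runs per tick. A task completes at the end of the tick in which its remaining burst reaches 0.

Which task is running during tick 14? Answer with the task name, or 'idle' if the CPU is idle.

running at tick 14 = H

t=0: ready={A,C} → run A
t=1: ready={A,C,D,E} → run D
t=2: ready={A,C,D,E} → run D
t=3: ready={A,C,D,E,F,H} → run F
t=4: ready={A,C,D,E,F,H} → run F
t=5: ready={A,C,D,E,F,G,H} → run F
t=6: ready={A,C,D,E,G,H} → run G
t=7: ready={A,C,D,E,G,H} → run G
t=8: ready={A,C,D,E,H} → run D
t=9: ready={A,C,E,H} → run E
t=10: ready={A,C,E,H} → run E
t=11: ready={A,C,E,H} → run E
t=12: ready={A,C,H} → run H
t=13: ready={A,C,H} → run H
t=14: ready={A,C,H} → run H
t=15: ready={A,C} → run A
t=16: ready={A,C} → run A
t=17: ready={A,C} → run A
t=18: ready={C} → run C
t=19: ready={C} → run C
t=20: ready={C} → run C
t=21: ready={C} → run C
t=22: (idle)
t=23: (idle)
t=24: (idle)
t=25: (idle)
t=26: (idle)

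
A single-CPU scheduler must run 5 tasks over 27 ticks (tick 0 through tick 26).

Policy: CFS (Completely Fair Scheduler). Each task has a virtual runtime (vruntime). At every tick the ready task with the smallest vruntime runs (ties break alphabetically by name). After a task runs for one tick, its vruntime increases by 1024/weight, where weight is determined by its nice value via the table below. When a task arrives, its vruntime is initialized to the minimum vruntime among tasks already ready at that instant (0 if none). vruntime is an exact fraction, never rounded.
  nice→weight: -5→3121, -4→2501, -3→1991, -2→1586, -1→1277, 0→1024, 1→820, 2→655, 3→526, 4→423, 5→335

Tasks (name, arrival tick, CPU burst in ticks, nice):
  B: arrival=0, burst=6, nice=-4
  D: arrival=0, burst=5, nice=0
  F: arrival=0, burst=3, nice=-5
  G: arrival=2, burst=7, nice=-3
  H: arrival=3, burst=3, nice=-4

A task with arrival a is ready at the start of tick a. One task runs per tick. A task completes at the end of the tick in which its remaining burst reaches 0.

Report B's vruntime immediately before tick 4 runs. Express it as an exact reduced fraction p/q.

vruntime(B, start of tick 4) = 1024/2501

t=0: vr[B=0 D=0 F=0] → run B
t=1: vr[B=1024/2501 D=0 F=0] → run D
t=2: vr[B=1024/2501 D=1 F=0 G=0] → run F
t=3: vr[B=1024/2501 D=1 F=1024/3121 G=0 H=0] → run G
t=4: vr[B=1024/2501 D=1 F=1024/3121 G=1024/1991 H=0] → run H
t=5: vr[B=1024/2501 D=1 F=1024/3121 G=1024/1991 H=1024/2501] → run F
t=6: vr[B=1024/2501 D=1 F=2048/3121 G=1024/1991 H=1024/2501] → run B
t=7: vr[B=2048/2501 D=1 F=2048/3121 G=1024/1991 H=1024/2501] → run H
t=8: vr[B=2048/2501 D=1 F=2048/3121 G=1024/1991 H=2048/2501] → run G
t=9: vr[B=2048/2501 D=1 F=2048/3121 G=2048/1991 H=2048/2501] → run F
t=10: vr[B=2048/2501 D=1 G=2048/1991 H=2048/2501] → run B
t=11: vr[B=3072/2501 D=1 G=2048/1991 H=2048/2501] → run H
t=12: vr[B=3072/2501 D=1 G=2048/1991] → run D
t=13: vr[B=3072/2501 D=2 G=2048/1991] → run G
t=14: vr[B=3072/2501 D=2 G=3072/1991] → run B
t=15: vr[B=4096/2501 D=2 G=3072/1991] → run G
t=16: vr[B=4096/2501 D=2 G=4096/1991] → run B
t=17: vr[B=5120/2501 D=2 G=4096/1991] → run D
t=18: vr[B=5120/2501 D=3 G=4096/1991] → run B
t=19: vr[D=3 G=4096/1991] → run G
t=20: vr[D=3 G=5120/1991] → run G
t=21: vr[D=3 G=6144/1991] → run D
t=22: vr[D=4 G=6144/1991] → run G
t=23: vr[D=4] → run D
t=24: (idle)
t=25: (idle)
t=26: (idle)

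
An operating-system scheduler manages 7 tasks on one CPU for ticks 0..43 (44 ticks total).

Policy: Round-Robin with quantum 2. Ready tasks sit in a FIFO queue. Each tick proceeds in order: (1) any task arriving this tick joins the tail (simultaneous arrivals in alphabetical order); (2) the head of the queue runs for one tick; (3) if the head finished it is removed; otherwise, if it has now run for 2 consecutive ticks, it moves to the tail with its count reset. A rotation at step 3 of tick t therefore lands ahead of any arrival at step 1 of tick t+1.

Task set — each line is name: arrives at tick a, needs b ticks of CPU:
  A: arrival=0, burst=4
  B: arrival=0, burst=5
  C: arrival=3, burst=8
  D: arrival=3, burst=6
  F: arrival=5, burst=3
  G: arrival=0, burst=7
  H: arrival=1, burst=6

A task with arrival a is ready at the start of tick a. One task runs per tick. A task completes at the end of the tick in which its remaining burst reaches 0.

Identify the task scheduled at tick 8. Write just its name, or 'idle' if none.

t=0: queue=[A,B,G] q_used=0 → run A
t=1: queue=[A,B,G,H] q_used=1 → run A
t=2: queue=[B,G,H,A] q_used=0 → run B
t=3: queue=[B,G,H,A,C,D] q_used=1 → run B
t=4: queue=[G,H,A,C,D,B] q_used=0 → run G
t=5: queue=[G,H,A,C,D,B,F] q_used=1 → run G
t=6: queue=[H,A,C,D,B,F,G] q_used=0 → run H
t=7: queue=[H,A,C,D,B,F,G] q_used=1 → run H
t=8: queue=[A,C,D,B,F,G,H] q_used=0 → run A
t=9: queue=[A,C,D,B,F,G,H] q_used=1 → run A
t=10: queue=[C,D,B,F,G,H] q_used=0 → run C
t=11: queue=[C,D,B,F,G,H] q_used=1 → run C
t=12: queue=[D,B,F,G,H,C] q_used=0 → run D
t=13: queue=[D,B,F,G,H,C] q_used=1 → run D
t=14: queue=[B,F,G,H,C,D] q_used=0 → run B
t=15: queue=[B,F,G,H,C,D] q_used=1 → run B
t=16: queue=[F,G,H,C,D,B] q_used=0 → run F
t=17: queue=[F,G,H,C,D,B] q_used=1 → run F
t=18: queue=[G,H,C,D,B,F] q_used=0 → run G
t=19: queue=[G,H,C,D,B,F] q_used=1 → run G
t=20: queue=[H,C,D,B,F,G] q_used=0 → run H
t=21: queue=[H,C,D,B,F,G] q_used=1 → run H
t=22: queue=[C,D,B,F,G,H] q_used=0 → run C
t=23: queue=[C,D,B,F,G,H] q_used=1 → run C
t=24: queue=[D,B,F,G,H,C] q_used=0 → run D
t=25: queue=[D,B,F,G,H,C] q_used=1 → run D
t=26: queue=[B,F,G,H,C,D] q_used=0 → run B
t=27: queue=[F,G,H,C,D] q_used=0 → run F
t=28: queue=[G,H,C,D] q_used=0 → run G
t=29: queue=[G,H,C,D] q_used=1 → run G
t=30: queue=[H,C,D,G] q_used=0 → run H
t=31: queue=[H,C,D,G] q_used=1 → run H
t=32: queue=[C,D,G] q_used=0 → run C
t=33: queue=[C,D,G] q_used=1 → run C
t=34: queue=[D,G,C] q_used=0 → run D
t=35: queue=[D,G,C] q_used=1 → run D
t=36: queue=[G,C] q_used=0 → run G
t=37: queue=[C] q_used=0 → run C
t=38: queue=[C] q_used=1 → run C
t=39: (idle)
t=40: (idle)
t=41: (idle)
t=42: (idle)
t=43: (idle)

running at tick 8 = A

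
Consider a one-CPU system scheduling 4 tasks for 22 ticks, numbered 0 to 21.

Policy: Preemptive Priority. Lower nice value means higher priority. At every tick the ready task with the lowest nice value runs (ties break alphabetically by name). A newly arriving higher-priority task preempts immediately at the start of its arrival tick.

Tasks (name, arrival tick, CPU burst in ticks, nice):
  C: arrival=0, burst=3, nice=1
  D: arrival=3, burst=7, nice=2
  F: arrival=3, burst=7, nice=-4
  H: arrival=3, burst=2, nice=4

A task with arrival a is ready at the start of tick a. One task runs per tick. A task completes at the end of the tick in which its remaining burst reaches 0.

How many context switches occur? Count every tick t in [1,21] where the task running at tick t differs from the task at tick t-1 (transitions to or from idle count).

context switches = 4

t=0: ready={C} → run C
t=1: ready={C} → run C
t=2: ready={C} → run C
t=3: ready={D,F,H} → run F
t=4: ready={D,F,H} → run F
t=5: ready={D,F,H} → run F
t=6: ready={D,F,H} → run F
t=7: ready={D,F,H} → run F
t=8: ready={D,F,H} → run F
t=9: ready={D,F,H} → run F
t=10: ready={D,H} → run D
t=11: ready={D,H} → run D
t=12: ready={D,H} → run D
t=13: ready={D,H} → run D
t=14: ready={D,H} → run D
t=15: ready={D,H} → run D
t=16: ready={D,H} → run D
t=17: ready={H} → run H
t=18: ready={H} → run H
t=19: (idle)
t=20: (idle)
t=21: (idle)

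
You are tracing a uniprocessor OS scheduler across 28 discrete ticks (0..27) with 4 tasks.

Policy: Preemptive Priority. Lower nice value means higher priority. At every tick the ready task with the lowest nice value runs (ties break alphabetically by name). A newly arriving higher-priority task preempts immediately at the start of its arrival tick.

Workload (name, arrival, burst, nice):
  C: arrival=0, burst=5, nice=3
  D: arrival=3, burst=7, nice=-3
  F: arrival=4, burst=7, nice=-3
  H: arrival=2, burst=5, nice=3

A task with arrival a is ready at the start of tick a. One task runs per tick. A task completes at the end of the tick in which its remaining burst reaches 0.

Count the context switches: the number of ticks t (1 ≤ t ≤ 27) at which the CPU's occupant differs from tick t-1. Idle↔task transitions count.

context switches = 5

t=0: ready={C} → run C
t=1: ready={C} → run C
t=2: ready={C,H} → run C
t=3: ready={C,D,H} → run D
t=4: ready={C,D,F,H} → run D
t=5: ready={C,D,F,H} → run D
t=6: ready={C,D,F,H} → run D
t=7: ready={C,D,F,H} → run D
t=8: ready={C,D,F,H} → run D
t=9: ready={C,D,F,H} → run D
t=10: ready={C,F,H} → run F
t=11: ready={C,F,H} → run F
t=12: ready={C,F,H} → run F
t=13: ready={C,F,H} → run F
t=14: ready={C,F,H} → run F
t=15: ready={C,F,H} → run F
t=16: ready={C,F,H} → run F
t=17: ready={C,H} → run C
t=18: ready={C,H} → run C
t=19: ready={H} → run H
t=20: ready={H} → run H
t=21: ready={H} → run H
t=22: ready={H} → run H
t=23: ready={H} → run H
t=24: (idle)
t=25: (idle)
t=26: (idle)
t=27: (idle)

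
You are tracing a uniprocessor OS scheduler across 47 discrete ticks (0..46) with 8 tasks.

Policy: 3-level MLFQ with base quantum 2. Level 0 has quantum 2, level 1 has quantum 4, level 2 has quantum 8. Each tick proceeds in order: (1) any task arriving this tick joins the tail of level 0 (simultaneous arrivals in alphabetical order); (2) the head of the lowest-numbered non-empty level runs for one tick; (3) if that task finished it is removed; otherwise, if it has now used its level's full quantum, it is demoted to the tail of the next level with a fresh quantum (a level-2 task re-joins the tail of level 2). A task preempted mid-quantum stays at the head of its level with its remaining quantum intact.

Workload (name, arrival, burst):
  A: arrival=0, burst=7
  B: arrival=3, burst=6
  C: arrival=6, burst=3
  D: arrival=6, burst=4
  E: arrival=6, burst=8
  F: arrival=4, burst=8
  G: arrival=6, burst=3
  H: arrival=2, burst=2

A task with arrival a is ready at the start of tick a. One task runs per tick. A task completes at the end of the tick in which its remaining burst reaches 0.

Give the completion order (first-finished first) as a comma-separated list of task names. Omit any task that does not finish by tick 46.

t=0: L0/L1/L2 = A/-/- → run A
t=1: L0/L1/L2 = A/-/- → run A
t=2: L0/L1/L2 = H/A/- → run H
t=3: L0/L1/L2 = HB/A/- → run H
t=4: L0/L1/L2 = BF/A/- → run B
t=5: L0/L1/L2 = BF/A/- → run B
t=6: L0/L1/L2 = FCDEG/AB/- → run F
t=7: L0/L1/L2 = FCDEG/AB/- → run F
t=8: L0/L1/L2 = CDEG/ABF/- → run C
t=9: L0/L1/L2 = CDEG/ABF/- → run C
t=10: L0/L1/L2 = DEG/ABFC/- → run D
t=11: L0/L1/L2 = DEG/ABFC/- → run D
t=12: L0/L1/L2 = EG/ABFCD/- → run E
t=13: L0/L1/L2 = EG/ABFCD/- → run E
t=14: L0/L1/L2 = G/ABFCDE/- → run G
t=15: L0/L1/L2 = G/ABFCDE/- → run G
t=16: L0/L1/L2 = -/ABFCDEG/- → run A
t=17: L0/L1/L2 = -/ABFCDEG/- → run A
t=18: L0/L1/L2 = -/ABFCDEG/- → run A
t=19: L0/L1/L2 = -/ABFCDEG/- → run A
t=20: L0/L1/L2 = -/BFCDEG/A → run B
t=21: L0/L1/L2 = -/BFCDEG/A → run B
t=22: L0/L1/L2 = -/BFCDEG/A → run B
t=23: L0/L1/L2 = -/BFCDEG/A → run B
t=24: L0/L1/L2 = -/FCDEG/A → run F
t=25: L0/L1/L2 = -/FCDEG/A → run F
t=26: L0/L1/L2 = -/FCDEG/A → run F
t=27: L0/L1/L2 = -/FCDEG/A → run F
t=28: L0/L1/L2 = -/CDEG/AF → run C
t=29: L0/L1/L2 = -/DEG/AF → run D
t=30: L0/L1/L2 = -/DEG/AF → run D
t=31: L0/L1/L2 = -/EG/AF → run E
t=32: L0/L1/L2 = -/EG/AF → run E
t=33: L0/L1/L2 = -/EG/AF → run E
t=34: L0/L1/L2 = -/EG/AF → run E
t=35: L0/L1/L2 = -/G/AFE → run G
t=36: L0/L1/L2 = -/-/AFE → run A
t=37: L0/L1/L2 = -/-/FE → run F
t=38: L0/L1/L2 = -/-/FE → run F
t=39: L0/L1/L2 = -/-/E → run E
t=40: L0/L1/L2 = -/-/E → run E
t=41: (idle)
t=42: (idle)
t=43: (idle)
t=44: (idle)
t=45: (idle)
t=46: (idle)

completion order = H, B, C, D, G, A, F, E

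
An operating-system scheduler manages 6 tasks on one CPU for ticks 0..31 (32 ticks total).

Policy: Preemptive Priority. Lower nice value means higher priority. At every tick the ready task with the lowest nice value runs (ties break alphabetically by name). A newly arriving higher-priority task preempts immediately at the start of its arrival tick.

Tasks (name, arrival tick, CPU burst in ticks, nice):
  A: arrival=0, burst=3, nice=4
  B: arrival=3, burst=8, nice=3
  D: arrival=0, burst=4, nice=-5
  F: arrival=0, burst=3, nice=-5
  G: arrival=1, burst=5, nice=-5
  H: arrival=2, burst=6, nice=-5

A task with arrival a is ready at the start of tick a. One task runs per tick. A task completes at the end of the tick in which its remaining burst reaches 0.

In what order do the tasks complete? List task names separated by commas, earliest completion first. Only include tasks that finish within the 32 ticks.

completion order = D, F, G, H, B, A

t=0: ready={A,D,F} → run D
t=1: ready={A,D,F,G} → run D
t=2: ready={A,D,F,G,H} → run D
t=3: ready={A,B,D,F,G,H} → run D
t=4: ready={A,B,F,G,H} → run F
t=5: ready={A,B,F,G,H} → run F
t=6: ready={A,B,F,G,H} → run F
t=7: ready={A,B,G,H} → run G
t=8: ready={A,B,G,H} → run G
t=9: ready={A,B,G,H} → run G
t=10: ready={A,B,G,H} → run G
t=11: ready={A,B,G,H} → run G
t=12: ready={A,B,H} → run H
t=13: ready={A,B,H} → run H
t=14: ready={A,B,H} → run H
t=15: ready={A,B,H} → run H
t=16: ready={A,B,H} → run H
t=17: ready={A,B,H} → run H
t=18: ready={A,B} → run B
t=19: ready={A,B} → run B
t=20: ready={A,B} → run B
t=21: ready={A,B} → run B
t=22: ready={A,B} → run B
t=23: ready={A,B} → run B
t=24: ready={A,B} → run B
t=25: ready={A,B} → run B
t=26: ready={A} → run A
t=27: ready={A} → run A
t=28: ready={A} → run A
t=29: (idle)
t=30: (idle)
t=31: (idle)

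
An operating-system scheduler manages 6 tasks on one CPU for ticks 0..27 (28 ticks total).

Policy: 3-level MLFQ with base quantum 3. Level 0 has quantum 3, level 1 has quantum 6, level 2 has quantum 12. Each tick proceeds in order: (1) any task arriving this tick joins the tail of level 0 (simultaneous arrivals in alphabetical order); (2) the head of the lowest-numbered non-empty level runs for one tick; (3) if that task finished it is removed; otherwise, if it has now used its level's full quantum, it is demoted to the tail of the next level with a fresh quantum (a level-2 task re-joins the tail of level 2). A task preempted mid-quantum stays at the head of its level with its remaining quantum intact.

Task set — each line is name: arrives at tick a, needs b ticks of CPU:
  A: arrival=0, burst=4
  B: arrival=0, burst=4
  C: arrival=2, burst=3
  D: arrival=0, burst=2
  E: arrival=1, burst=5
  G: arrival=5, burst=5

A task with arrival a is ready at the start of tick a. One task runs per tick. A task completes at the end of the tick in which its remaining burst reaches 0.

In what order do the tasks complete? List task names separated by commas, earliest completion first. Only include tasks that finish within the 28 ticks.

t=0: L0/L1/L2 = ABD/-/- → run A
t=1: L0/L1/L2 = ABDE/-/- → run A
t=2: L0/L1/L2 = ABDEC/-/- → run A
t=3: L0/L1/L2 = BDEC/A/- → run B
t=4: L0/L1/L2 = BDEC/A/- → run B
t=5: L0/L1/L2 = BDECG/A/- → run B
t=6: L0/L1/L2 = DECG/AB/- → run D
t=7: L0/L1/L2 = DECG/AB/- → run D
t=8: L0/L1/L2 = ECG/AB/- → run E
t=9: L0/L1/L2 = ECG/AB/- → run E
t=10: L0/L1/L2 = ECG/AB/- → run E
t=11: L0/L1/L2 = CG/ABE/- → run C
t=12: L0/L1/L2 = CG/ABE/- → run C
t=13: L0/L1/L2 = CG/ABE/- → run C
t=14: L0/L1/L2 = G/ABE/- → run G
t=15: L0/L1/L2 = G/ABE/- → run G
t=16: L0/L1/L2 = G/ABE/- → run G
t=17: L0/L1/L2 = -/ABEG/- → run A
t=18: L0/L1/L2 = -/BEG/- → run B
t=19: L0/L1/L2 = -/EG/- → run E
t=20: L0/L1/L2 = -/EG/- → run E
t=21: L0/L1/L2 = -/G/- → run G
t=22: L0/L1/L2 = -/G/- → run G
t=23: (idle)
t=24: (idle)
t=25: (idle)
t=26: (idle)
t=27: (idle)

completion order = D, C, A, B, E, G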